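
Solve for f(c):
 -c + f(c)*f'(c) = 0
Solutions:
 f(c) = -sqrt(C1 + c^2)
 f(c) = sqrt(C1 + c^2)


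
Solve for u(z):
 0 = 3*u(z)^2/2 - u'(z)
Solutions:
 u(z) = -2/(C1 + 3*z)


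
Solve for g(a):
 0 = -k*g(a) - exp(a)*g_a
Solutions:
 g(a) = C1*exp(k*exp(-a))


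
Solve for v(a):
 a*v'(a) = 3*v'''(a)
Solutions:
 v(a) = C1 + Integral(C2*airyai(3^(2/3)*a/3) + C3*airybi(3^(2/3)*a/3), a)


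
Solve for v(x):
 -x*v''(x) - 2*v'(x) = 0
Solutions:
 v(x) = C1 + C2/x


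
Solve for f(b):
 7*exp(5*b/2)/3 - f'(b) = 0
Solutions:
 f(b) = C1 + 14*exp(5*b/2)/15


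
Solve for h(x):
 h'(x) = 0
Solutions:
 h(x) = C1


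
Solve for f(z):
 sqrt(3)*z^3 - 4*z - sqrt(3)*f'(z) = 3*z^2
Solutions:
 f(z) = C1 + z^4/4 - sqrt(3)*z^3/3 - 2*sqrt(3)*z^2/3


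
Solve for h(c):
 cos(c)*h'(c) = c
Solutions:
 h(c) = C1 + Integral(c/cos(c), c)


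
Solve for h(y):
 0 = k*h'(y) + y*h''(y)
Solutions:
 h(y) = C1 + y^(1 - re(k))*(C2*sin(log(y)*Abs(im(k))) + C3*cos(log(y)*im(k)))


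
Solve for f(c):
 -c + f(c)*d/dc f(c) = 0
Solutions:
 f(c) = -sqrt(C1 + c^2)
 f(c) = sqrt(C1 + c^2)


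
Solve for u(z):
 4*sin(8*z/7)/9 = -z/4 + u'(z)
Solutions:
 u(z) = C1 + z^2/8 - 7*cos(8*z/7)/18


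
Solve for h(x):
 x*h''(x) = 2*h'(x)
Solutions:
 h(x) = C1 + C2*x^3


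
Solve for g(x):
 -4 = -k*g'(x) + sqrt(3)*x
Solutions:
 g(x) = C1 + sqrt(3)*x^2/(2*k) + 4*x/k


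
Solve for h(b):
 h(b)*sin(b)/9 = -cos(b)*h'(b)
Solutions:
 h(b) = C1*cos(b)^(1/9)


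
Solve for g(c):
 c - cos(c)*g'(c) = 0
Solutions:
 g(c) = C1 + Integral(c/cos(c), c)


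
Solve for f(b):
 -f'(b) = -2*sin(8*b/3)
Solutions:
 f(b) = C1 - 3*cos(8*b/3)/4


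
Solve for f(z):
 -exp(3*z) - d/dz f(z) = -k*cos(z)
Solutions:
 f(z) = C1 + k*sin(z) - exp(3*z)/3


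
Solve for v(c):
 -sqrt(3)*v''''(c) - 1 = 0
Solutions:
 v(c) = C1 + C2*c + C3*c^2 + C4*c^3 - sqrt(3)*c^4/72


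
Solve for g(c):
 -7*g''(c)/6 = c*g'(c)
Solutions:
 g(c) = C1 + C2*erf(sqrt(21)*c/7)


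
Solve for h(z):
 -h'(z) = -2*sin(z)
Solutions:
 h(z) = C1 - 2*cos(z)


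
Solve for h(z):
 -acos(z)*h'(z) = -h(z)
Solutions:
 h(z) = C1*exp(Integral(1/acos(z), z))


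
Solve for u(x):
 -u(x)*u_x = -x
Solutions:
 u(x) = -sqrt(C1 + x^2)
 u(x) = sqrt(C1 + x^2)


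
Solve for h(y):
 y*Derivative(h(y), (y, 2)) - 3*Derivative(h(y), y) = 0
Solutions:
 h(y) = C1 + C2*y^4


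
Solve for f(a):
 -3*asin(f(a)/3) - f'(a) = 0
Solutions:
 Integral(1/asin(_y/3), (_y, f(a))) = C1 - 3*a


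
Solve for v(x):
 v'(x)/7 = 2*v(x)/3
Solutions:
 v(x) = C1*exp(14*x/3)


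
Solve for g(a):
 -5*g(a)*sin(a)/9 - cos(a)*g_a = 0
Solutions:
 g(a) = C1*cos(a)^(5/9)


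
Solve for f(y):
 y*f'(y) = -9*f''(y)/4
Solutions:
 f(y) = C1 + C2*erf(sqrt(2)*y/3)


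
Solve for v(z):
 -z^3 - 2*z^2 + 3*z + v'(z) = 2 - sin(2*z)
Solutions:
 v(z) = C1 + z^4/4 + 2*z^3/3 - 3*z^2/2 + 2*z + cos(2*z)/2


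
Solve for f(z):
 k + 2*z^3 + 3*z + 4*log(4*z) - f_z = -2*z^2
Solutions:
 f(z) = C1 + k*z + z^4/2 + 2*z^3/3 + 3*z^2/2 + 4*z*log(z) - 4*z + z*log(256)


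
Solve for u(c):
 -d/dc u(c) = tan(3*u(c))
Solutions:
 u(c) = -asin(C1*exp(-3*c))/3 + pi/3
 u(c) = asin(C1*exp(-3*c))/3


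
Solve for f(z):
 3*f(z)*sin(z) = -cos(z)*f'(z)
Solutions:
 f(z) = C1*cos(z)^3


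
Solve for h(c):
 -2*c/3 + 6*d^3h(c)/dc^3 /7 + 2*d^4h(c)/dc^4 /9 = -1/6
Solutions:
 h(c) = C1 + C2*c + C3*c^2 + C4*exp(-27*c/7) + 7*c^4/216 - 385*c^3/5832


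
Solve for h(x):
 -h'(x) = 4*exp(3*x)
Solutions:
 h(x) = C1 - 4*exp(3*x)/3


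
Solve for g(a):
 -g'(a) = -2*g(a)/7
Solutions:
 g(a) = C1*exp(2*a/7)


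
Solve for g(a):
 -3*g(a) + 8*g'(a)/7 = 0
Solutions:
 g(a) = C1*exp(21*a/8)


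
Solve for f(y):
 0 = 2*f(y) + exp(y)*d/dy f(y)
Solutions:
 f(y) = C1*exp(2*exp(-y))


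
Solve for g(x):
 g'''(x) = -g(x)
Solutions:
 g(x) = C3*exp(-x) + (C1*sin(sqrt(3)*x/2) + C2*cos(sqrt(3)*x/2))*exp(x/2)


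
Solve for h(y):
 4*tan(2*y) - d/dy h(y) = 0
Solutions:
 h(y) = C1 - 2*log(cos(2*y))


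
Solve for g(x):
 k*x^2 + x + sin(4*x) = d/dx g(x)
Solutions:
 g(x) = C1 + k*x^3/3 + x^2/2 - cos(4*x)/4


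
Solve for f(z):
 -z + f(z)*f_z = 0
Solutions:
 f(z) = -sqrt(C1 + z^2)
 f(z) = sqrt(C1 + z^2)


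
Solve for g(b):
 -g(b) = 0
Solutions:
 g(b) = 0


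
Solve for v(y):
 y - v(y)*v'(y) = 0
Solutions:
 v(y) = -sqrt(C1 + y^2)
 v(y) = sqrt(C1 + y^2)


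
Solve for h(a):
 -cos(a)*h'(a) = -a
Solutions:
 h(a) = C1 + Integral(a/cos(a), a)


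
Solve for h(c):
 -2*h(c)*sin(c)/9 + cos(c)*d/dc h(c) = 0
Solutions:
 h(c) = C1/cos(c)^(2/9)


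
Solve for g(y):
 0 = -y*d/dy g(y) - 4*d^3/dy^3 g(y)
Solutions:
 g(y) = C1 + Integral(C2*airyai(-2^(1/3)*y/2) + C3*airybi(-2^(1/3)*y/2), y)


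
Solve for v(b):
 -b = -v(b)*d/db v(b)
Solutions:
 v(b) = -sqrt(C1 + b^2)
 v(b) = sqrt(C1 + b^2)


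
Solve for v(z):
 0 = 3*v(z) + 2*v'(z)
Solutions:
 v(z) = C1*exp(-3*z/2)


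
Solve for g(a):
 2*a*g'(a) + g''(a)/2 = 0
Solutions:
 g(a) = C1 + C2*erf(sqrt(2)*a)


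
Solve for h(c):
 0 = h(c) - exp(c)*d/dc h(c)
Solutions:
 h(c) = C1*exp(-exp(-c))


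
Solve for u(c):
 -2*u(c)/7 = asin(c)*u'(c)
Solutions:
 u(c) = C1*exp(-2*Integral(1/asin(c), c)/7)


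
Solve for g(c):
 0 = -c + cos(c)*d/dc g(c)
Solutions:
 g(c) = C1 + Integral(c/cos(c), c)


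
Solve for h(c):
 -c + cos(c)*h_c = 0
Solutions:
 h(c) = C1 + Integral(c/cos(c), c)


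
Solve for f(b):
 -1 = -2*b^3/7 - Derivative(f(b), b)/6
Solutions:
 f(b) = C1 - 3*b^4/7 + 6*b


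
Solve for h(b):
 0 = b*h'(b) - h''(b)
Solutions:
 h(b) = C1 + C2*erfi(sqrt(2)*b/2)


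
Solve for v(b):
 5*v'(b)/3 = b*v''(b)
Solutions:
 v(b) = C1 + C2*b^(8/3)


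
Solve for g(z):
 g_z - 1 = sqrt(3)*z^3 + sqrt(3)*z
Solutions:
 g(z) = C1 + sqrt(3)*z^4/4 + sqrt(3)*z^2/2 + z


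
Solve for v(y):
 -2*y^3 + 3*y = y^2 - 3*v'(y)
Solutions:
 v(y) = C1 + y^4/6 + y^3/9 - y^2/2


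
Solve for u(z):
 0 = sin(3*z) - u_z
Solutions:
 u(z) = C1 - cos(3*z)/3


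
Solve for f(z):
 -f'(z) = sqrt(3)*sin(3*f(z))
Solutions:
 f(z) = -acos((-C1 - exp(6*sqrt(3)*z))/(C1 - exp(6*sqrt(3)*z)))/3 + 2*pi/3
 f(z) = acos((-C1 - exp(6*sqrt(3)*z))/(C1 - exp(6*sqrt(3)*z)))/3


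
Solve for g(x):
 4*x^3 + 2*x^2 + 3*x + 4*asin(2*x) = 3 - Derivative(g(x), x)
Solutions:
 g(x) = C1 - x^4 - 2*x^3/3 - 3*x^2/2 - 4*x*asin(2*x) + 3*x - 2*sqrt(1 - 4*x^2)


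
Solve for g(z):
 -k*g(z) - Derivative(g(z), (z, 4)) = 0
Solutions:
 g(z) = C1*exp(-z*(-k)^(1/4)) + C2*exp(z*(-k)^(1/4)) + C3*exp(-I*z*(-k)^(1/4)) + C4*exp(I*z*(-k)^(1/4))


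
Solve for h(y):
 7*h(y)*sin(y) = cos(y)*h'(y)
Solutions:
 h(y) = C1/cos(y)^7


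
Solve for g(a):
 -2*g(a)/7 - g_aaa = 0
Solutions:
 g(a) = C3*exp(-2^(1/3)*7^(2/3)*a/7) + (C1*sin(2^(1/3)*sqrt(3)*7^(2/3)*a/14) + C2*cos(2^(1/3)*sqrt(3)*7^(2/3)*a/14))*exp(2^(1/3)*7^(2/3)*a/14)


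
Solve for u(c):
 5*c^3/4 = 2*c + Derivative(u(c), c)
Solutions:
 u(c) = C1 + 5*c^4/16 - c^2


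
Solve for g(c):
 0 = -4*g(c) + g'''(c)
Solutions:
 g(c) = C3*exp(2^(2/3)*c) + (C1*sin(2^(2/3)*sqrt(3)*c/2) + C2*cos(2^(2/3)*sqrt(3)*c/2))*exp(-2^(2/3)*c/2)


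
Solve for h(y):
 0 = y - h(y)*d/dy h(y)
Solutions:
 h(y) = -sqrt(C1 + y^2)
 h(y) = sqrt(C1 + y^2)


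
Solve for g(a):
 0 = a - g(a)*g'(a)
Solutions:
 g(a) = -sqrt(C1 + a^2)
 g(a) = sqrt(C1 + a^2)


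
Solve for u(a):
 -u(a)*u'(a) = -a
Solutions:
 u(a) = -sqrt(C1 + a^2)
 u(a) = sqrt(C1 + a^2)


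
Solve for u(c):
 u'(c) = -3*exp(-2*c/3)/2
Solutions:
 u(c) = C1 + 9*exp(-2*c/3)/4


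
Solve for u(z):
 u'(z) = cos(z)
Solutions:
 u(z) = C1 + sin(z)


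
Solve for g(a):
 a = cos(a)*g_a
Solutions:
 g(a) = C1 + Integral(a/cos(a), a)


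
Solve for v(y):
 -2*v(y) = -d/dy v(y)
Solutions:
 v(y) = C1*exp(2*y)


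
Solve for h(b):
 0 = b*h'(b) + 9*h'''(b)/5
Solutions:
 h(b) = C1 + Integral(C2*airyai(-15^(1/3)*b/3) + C3*airybi(-15^(1/3)*b/3), b)


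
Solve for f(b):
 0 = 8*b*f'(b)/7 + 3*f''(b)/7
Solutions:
 f(b) = C1 + C2*erf(2*sqrt(3)*b/3)


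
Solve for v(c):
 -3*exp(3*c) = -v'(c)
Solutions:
 v(c) = C1 + exp(3*c)


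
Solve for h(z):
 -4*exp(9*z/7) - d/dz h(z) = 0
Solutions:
 h(z) = C1 - 28*exp(9*z/7)/9


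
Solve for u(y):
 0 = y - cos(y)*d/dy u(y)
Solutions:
 u(y) = C1 + Integral(y/cos(y), y)


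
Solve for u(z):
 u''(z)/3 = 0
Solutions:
 u(z) = C1 + C2*z


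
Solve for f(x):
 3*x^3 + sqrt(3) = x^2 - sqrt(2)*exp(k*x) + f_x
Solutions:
 f(x) = C1 + 3*x^4/4 - x^3/3 + sqrt(3)*x + sqrt(2)*exp(k*x)/k


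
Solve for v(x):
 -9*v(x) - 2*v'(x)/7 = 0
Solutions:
 v(x) = C1*exp(-63*x/2)


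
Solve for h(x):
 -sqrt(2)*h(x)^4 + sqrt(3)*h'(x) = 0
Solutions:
 h(x) = (-1/(C1 + sqrt(6)*x))^(1/3)
 h(x) = (-1/(C1 + sqrt(6)*x))^(1/3)*(-1 - sqrt(3)*I)/2
 h(x) = (-1/(C1 + sqrt(6)*x))^(1/3)*(-1 + sqrt(3)*I)/2


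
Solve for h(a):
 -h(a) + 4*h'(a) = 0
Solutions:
 h(a) = C1*exp(a/4)


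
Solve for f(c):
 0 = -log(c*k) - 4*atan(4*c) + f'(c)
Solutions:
 f(c) = C1 + c*log(c*k) + 4*c*atan(4*c) - c - log(16*c^2 + 1)/2


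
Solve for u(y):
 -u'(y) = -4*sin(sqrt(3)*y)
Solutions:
 u(y) = C1 - 4*sqrt(3)*cos(sqrt(3)*y)/3


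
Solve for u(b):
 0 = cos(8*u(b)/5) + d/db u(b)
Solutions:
 b - 5*log(sin(8*u(b)/5) - 1)/16 + 5*log(sin(8*u(b)/5) + 1)/16 = C1


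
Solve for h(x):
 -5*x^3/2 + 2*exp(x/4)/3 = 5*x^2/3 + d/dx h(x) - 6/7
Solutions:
 h(x) = C1 - 5*x^4/8 - 5*x^3/9 + 6*x/7 + 8*exp(x/4)/3


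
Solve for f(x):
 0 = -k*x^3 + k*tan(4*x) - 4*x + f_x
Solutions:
 f(x) = C1 + k*x^4/4 + k*log(cos(4*x))/4 + 2*x^2


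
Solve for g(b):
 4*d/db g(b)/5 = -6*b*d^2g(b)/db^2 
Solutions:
 g(b) = C1 + C2*b^(13/15)


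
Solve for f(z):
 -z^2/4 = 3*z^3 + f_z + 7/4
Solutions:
 f(z) = C1 - 3*z^4/4 - z^3/12 - 7*z/4


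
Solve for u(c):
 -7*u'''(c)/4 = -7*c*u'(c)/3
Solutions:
 u(c) = C1 + Integral(C2*airyai(6^(2/3)*c/3) + C3*airybi(6^(2/3)*c/3), c)


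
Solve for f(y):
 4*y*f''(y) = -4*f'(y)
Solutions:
 f(y) = C1 + C2*log(y)


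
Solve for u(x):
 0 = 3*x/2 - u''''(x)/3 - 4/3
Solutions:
 u(x) = C1 + C2*x + C3*x^2 + C4*x^3 + 3*x^5/80 - x^4/6


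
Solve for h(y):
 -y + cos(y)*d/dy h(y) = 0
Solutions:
 h(y) = C1 + Integral(y/cos(y), y)


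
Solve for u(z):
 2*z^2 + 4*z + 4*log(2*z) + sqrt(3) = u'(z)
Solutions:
 u(z) = C1 + 2*z^3/3 + 2*z^2 + 4*z*log(z) - 4*z + sqrt(3)*z + z*log(16)


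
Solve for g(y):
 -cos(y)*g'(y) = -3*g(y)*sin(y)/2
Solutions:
 g(y) = C1/cos(y)^(3/2)


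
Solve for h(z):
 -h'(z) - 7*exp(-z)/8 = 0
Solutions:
 h(z) = C1 + 7*exp(-z)/8


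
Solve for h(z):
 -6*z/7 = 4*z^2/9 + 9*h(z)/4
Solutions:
 h(z) = 8*z*(-14*z - 27)/567


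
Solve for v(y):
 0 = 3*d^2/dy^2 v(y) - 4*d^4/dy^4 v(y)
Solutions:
 v(y) = C1 + C2*y + C3*exp(-sqrt(3)*y/2) + C4*exp(sqrt(3)*y/2)


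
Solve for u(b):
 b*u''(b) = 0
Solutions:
 u(b) = C1 + C2*b


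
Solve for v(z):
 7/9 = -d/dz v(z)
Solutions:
 v(z) = C1 - 7*z/9


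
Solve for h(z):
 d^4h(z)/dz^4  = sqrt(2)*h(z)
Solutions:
 h(z) = C1*exp(-2^(1/8)*z) + C2*exp(2^(1/8)*z) + C3*sin(2^(1/8)*z) + C4*cos(2^(1/8)*z)


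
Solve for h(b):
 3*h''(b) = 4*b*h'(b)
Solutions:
 h(b) = C1 + C2*erfi(sqrt(6)*b/3)


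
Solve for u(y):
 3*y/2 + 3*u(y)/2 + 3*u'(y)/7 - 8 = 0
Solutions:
 u(y) = C1*exp(-7*y/2) - y + 118/21


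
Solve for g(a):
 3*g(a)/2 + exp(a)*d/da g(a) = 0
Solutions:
 g(a) = C1*exp(3*exp(-a)/2)


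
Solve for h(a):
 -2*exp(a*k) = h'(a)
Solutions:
 h(a) = C1 - 2*exp(a*k)/k


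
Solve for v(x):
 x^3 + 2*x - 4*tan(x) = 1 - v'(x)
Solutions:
 v(x) = C1 - x^4/4 - x^2 + x - 4*log(cos(x))


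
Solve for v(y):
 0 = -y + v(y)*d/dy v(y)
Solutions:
 v(y) = -sqrt(C1 + y^2)
 v(y) = sqrt(C1 + y^2)


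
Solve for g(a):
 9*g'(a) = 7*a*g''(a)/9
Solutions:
 g(a) = C1 + C2*a^(88/7)


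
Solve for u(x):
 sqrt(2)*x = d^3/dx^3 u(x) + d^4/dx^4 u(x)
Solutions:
 u(x) = C1 + C2*x + C3*x^2 + C4*exp(-x) + sqrt(2)*x^4/24 - sqrt(2)*x^3/6


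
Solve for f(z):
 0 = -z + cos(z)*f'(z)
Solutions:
 f(z) = C1 + Integral(z/cos(z), z)


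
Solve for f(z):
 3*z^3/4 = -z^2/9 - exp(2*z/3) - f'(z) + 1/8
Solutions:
 f(z) = C1 - 3*z^4/16 - z^3/27 + z/8 - 3*exp(2*z/3)/2


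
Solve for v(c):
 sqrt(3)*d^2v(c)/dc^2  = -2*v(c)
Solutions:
 v(c) = C1*sin(sqrt(2)*3^(3/4)*c/3) + C2*cos(sqrt(2)*3^(3/4)*c/3)


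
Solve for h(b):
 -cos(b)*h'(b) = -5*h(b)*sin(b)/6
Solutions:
 h(b) = C1/cos(b)^(5/6)


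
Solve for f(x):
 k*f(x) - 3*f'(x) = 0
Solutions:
 f(x) = C1*exp(k*x/3)


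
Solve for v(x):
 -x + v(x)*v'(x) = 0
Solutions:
 v(x) = -sqrt(C1 + x^2)
 v(x) = sqrt(C1 + x^2)


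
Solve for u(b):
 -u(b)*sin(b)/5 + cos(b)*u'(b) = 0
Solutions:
 u(b) = C1/cos(b)^(1/5)


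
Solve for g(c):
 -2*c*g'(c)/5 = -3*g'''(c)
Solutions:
 g(c) = C1 + Integral(C2*airyai(15^(2/3)*2^(1/3)*c/15) + C3*airybi(15^(2/3)*2^(1/3)*c/15), c)


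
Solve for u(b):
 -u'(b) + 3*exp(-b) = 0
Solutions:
 u(b) = C1 - 3*exp(-b)


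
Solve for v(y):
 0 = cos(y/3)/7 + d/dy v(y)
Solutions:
 v(y) = C1 - 3*sin(y/3)/7


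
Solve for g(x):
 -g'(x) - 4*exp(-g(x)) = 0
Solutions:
 g(x) = log(C1 - 4*x)


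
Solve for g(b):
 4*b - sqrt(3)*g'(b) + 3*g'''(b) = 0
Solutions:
 g(b) = C1 + C2*exp(-3^(3/4)*b/3) + C3*exp(3^(3/4)*b/3) + 2*sqrt(3)*b^2/3


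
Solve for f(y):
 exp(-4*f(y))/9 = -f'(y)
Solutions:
 f(y) = log(-I*(C1 - 4*y/9)^(1/4))
 f(y) = log(I*(C1 - 4*y/9)^(1/4))
 f(y) = log(-(C1 - 4*y/9)^(1/4))
 f(y) = log(C1 - 4*y/9)/4


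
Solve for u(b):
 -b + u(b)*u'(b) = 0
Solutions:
 u(b) = -sqrt(C1 + b^2)
 u(b) = sqrt(C1 + b^2)


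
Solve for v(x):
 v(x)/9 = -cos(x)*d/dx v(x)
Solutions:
 v(x) = C1*(sin(x) - 1)^(1/18)/(sin(x) + 1)^(1/18)


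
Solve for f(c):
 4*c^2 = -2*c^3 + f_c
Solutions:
 f(c) = C1 + c^4/2 + 4*c^3/3


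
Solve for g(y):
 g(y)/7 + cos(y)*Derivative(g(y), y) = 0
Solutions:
 g(y) = C1*(sin(y) - 1)^(1/14)/(sin(y) + 1)^(1/14)


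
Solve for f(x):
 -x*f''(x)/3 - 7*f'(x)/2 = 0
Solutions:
 f(x) = C1 + C2/x^(19/2)


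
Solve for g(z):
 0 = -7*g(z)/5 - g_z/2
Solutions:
 g(z) = C1*exp(-14*z/5)


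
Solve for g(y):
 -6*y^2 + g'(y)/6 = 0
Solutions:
 g(y) = C1 + 12*y^3


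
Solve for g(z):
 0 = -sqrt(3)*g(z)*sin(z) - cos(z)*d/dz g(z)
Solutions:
 g(z) = C1*cos(z)^(sqrt(3))


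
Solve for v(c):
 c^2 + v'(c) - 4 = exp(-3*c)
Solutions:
 v(c) = C1 - c^3/3 + 4*c - exp(-3*c)/3


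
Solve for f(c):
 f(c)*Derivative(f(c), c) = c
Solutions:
 f(c) = -sqrt(C1 + c^2)
 f(c) = sqrt(C1 + c^2)


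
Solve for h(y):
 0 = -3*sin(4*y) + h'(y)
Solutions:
 h(y) = C1 - 3*cos(4*y)/4


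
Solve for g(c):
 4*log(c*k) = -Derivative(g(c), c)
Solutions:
 g(c) = C1 - 4*c*log(c*k) + 4*c


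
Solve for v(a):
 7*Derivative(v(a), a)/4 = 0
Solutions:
 v(a) = C1


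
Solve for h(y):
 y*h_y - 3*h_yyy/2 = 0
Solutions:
 h(y) = C1 + Integral(C2*airyai(2^(1/3)*3^(2/3)*y/3) + C3*airybi(2^(1/3)*3^(2/3)*y/3), y)


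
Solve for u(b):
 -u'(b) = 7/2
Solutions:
 u(b) = C1 - 7*b/2


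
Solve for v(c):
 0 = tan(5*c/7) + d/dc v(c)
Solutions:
 v(c) = C1 + 7*log(cos(5*c/7))/5


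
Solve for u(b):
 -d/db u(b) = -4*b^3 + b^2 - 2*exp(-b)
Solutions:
 u(b) = C1 + b^4 - b^3/3 - 2*exp(-b)


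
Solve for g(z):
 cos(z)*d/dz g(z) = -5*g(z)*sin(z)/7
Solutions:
 g(z) = C1*cos(z)^(5/7)


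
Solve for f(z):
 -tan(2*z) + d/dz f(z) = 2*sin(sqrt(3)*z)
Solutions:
 f(z) = C1 - log(cos(2*z))/2 - 2*sqrt(3)*cos(sqrt(3)*z)/3


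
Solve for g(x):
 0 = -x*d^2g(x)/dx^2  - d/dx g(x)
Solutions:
 g(x) = C1 + C2*log(x)


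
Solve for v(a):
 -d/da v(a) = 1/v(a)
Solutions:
 v(a) = -sqrt(C1 - 2*a)
 v(a) = sqrt(C1 - 2*a)


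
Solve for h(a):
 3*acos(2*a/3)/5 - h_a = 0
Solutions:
 h(a) = C1 + 3*a*acos(2*a/3)/5 - 3*sqrt(9 - 4*a^2)/10


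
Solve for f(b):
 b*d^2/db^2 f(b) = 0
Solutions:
 f(b) = C1 + C2*b


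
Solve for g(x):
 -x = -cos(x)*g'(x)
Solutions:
 g(x) = C1 + Integral(x/cos(x), x)


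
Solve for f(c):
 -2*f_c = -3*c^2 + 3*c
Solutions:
 f(c) = C1 + c^3/2 - 3*c^2/4


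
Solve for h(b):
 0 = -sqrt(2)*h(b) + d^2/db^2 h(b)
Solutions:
 h(b) = C1*exp(-2^(1/4)*b) + C2*exp(2^(1/4)*b)


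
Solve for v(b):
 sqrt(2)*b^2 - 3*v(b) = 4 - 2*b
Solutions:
 v(b) = sqrt(2)*b^2/3 + 2*b/3 - 4/3


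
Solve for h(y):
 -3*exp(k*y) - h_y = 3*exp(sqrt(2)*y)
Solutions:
 h(y) = C1 - 3*sqrt(2)*exp(sqrt(2)*y)/2 - 3*exp(k*y)/k


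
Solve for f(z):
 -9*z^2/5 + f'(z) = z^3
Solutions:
 f(z) = C1 + z^4/4 + 3*z^3/5


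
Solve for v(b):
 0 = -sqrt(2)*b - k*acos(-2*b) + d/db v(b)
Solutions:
 v(b) = C1 + sqrt(2)*b^2/2 + k*(b*acos(-2*b) + sqrt(1 - 4*b^2)/2)


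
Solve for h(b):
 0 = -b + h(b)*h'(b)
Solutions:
 h(b) = -sqrt(C1 + b^2)
 h(b) = sqrt(C1 + b^2)


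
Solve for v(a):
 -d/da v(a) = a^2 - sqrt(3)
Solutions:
 v(a) = C1 - a^3/3 + sqrt(3)*a


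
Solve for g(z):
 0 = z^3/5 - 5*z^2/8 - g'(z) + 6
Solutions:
 g(z) = C1 + z^4/20 - 5*z^3/24 + 6*z


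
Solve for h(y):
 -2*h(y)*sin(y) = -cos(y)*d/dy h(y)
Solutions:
 h(y) = C1/cos(y)^2


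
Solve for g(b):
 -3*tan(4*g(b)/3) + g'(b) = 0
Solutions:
 g(b) = -3*asin(C1*exp(4*b))/4 + 3*pi/4
 g(b) = 3*asin(C1*exp(4*b))/4


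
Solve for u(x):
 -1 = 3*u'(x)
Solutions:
 u(x) = C1 - x/3


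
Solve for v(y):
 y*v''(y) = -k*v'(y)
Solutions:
 v(y) = C1 + y^(1 - re(k))*(C2*sin(log(y)*Abs(im(k))) + C3*cos(log(y)*im(k)))


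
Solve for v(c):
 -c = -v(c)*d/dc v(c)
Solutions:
 v(c) = -sqrt(C1 + c^2)
 v(c) = sqrt(C1 + c^2)


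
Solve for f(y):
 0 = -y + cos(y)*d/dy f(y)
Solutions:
 f(y) = C1 + Integral(y/cos(y), y)


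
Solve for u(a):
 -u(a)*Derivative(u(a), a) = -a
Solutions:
 u(a) = -sqrt(C1 + a^2)
 u(a) = sqrt(C1 + a^2)


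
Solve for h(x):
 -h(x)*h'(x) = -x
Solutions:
 h(x) = -sqrt(C1 + x^2)
 h(x) = sqrt(C1 + x^2)


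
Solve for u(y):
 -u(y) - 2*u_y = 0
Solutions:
 u(y) = C1*exp(-y/2)


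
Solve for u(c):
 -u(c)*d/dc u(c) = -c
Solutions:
 u(c) = -sqrt(C1 + c^2)
 u(c) = sqrt(C1 + c^2)


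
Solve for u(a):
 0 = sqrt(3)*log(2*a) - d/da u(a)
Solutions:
 u(a) = C1 + sqrt(3)*a*log(a) - sqrt(3)*a + sqrt(3)*a*log(2)


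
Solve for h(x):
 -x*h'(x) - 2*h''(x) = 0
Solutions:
 h(x) = C1 + C2*erf(x/2)


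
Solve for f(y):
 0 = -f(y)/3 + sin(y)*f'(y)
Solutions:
 f(y) = C1*(cos(y) - 1)^(1/6)/(cos(y) + 1)^(1/6)


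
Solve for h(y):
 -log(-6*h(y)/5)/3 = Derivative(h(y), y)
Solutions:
 3*Integral(1/(log(-_y) - log(5) + log(6)), (_y, h(y))) = C1 - y


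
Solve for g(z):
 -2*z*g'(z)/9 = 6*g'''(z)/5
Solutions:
 g(z) = C1 + Integral(C2*airyai(-5^(1/3)*z/3) + C3*airybi(-5^(1/3)*z/3), z)


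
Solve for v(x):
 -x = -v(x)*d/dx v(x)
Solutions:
 v(x) = -sqrt(C1 + x^2)
 v(x) = sqrt(C1 + x^2)


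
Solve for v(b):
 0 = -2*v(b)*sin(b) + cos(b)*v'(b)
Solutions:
 v(b) = C1/cos(b)^2


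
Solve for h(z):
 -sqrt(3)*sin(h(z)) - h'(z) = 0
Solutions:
 h(z) = -acos((-C1 - exp(2*sqrt(3)*z))/(C1 - exp(2*sqrt(3)*z))) + 2*pi
 h(z) = acos((-C1 - exp(2*sqrt(3)*z))/(C1 - exp(2*sqrt(3)*z)))


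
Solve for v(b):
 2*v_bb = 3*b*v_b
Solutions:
 v(b) = C1 + C2*erfi(sqrt(3)*b/2)


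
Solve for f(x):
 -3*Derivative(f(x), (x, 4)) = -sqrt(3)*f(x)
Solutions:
 f(x) = C1*exp(-3^(7/8)*x/3) + C2*exp(3^(7/8)*x/3) + C3*sin(3^(7/8)*x/3) + C4*cos(3^(7/8)*x/3)


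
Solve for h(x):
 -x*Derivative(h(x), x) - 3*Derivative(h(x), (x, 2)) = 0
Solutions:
 h(x) = C1 + C2*erf(sqrt(6)*x/6)


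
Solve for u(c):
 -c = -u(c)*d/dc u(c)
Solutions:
 u(c) = -sqrt(C1 + c^2)
 u(c) = sqrt(C1 + c^2)


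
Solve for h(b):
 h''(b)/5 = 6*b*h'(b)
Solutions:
 h(b) = C1 + C2*erfi(sqrt(15)*b)


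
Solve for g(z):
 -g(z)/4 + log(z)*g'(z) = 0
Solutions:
 g(z) = C1*exp(li(z)/4)


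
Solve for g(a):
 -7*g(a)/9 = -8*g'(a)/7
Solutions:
 g(a) = C1*exp(49*a/72)


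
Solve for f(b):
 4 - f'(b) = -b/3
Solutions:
 f(b) = C1 + b^2/6 + 4*b


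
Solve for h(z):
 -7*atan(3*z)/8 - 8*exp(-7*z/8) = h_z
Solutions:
 h(z) = C1 - 7*z*atan(3*z)/8 + 7*log(9*z^2 + 1)/48 + 64*exp(-7*z/8)/7


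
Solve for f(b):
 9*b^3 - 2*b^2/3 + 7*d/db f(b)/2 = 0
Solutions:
 f(b) = C1 - 9*b^4/14 + 4*b^3/63


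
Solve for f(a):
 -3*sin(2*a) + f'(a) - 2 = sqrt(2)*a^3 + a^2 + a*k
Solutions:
 f(a) = C1 + sqrt(2)*a^4/4 + a^3/3 + a^2*k/2 + 2*a - 3*cos(2*a)/2


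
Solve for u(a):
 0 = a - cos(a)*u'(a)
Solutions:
 u(a) = C1 + Integral(a/cos(a), a)


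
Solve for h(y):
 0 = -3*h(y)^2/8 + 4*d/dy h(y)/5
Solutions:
 h(y) = -32/(C1 + 15*y)


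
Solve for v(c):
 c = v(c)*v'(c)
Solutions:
 v(c) = -sqrt(C1 + c^2)
 v(c) = sqrt(C1 + c^2)


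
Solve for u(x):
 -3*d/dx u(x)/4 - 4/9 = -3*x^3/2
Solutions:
 u(x) = C1 + x^4/2 - 16*x/27


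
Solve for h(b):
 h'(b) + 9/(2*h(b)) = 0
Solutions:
 h(b) = -sqrt(C1 - 9*b)
 h(b) = sqrt(C1 - 9*b)


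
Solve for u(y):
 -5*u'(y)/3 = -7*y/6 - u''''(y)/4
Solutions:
 u(y) = C1 + C4*exp(20^(1/3)*3^(2/3)*y/3) + 7*y^2/20 + (C2*sin(20^(1/3)*3^(1/6)*y/2) + C3*cos(20^(1/3)*3^(1/6)*y/2))*exp(-20^(1/3)*3^(2/3)*y/6)


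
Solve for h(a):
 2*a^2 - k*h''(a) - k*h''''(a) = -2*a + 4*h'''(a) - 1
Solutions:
 h(a) = C1 + C2*a + C3*exp(a*(sqrt(4 - k^2) - 2)/k) + C4*exp(-a*(sqrt(4 - k^2) + 2)/k) + a^4/(6*k) + a^3*(1 - 8/k)/(3*k) + a^2*(-3/2 - 4/k + 32/k^2)/k


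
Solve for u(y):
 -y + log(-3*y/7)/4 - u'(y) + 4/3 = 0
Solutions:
 u(y) = C1 - y^2/2 + y*log(-y)/4 + y*(-3*log(7) + 3*log(3) + 13)/12


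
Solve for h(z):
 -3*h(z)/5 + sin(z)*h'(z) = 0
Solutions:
 h(z) = C1*(cos(z) - 1)^(3/10)/(cos(z) + 1)^(3/10)


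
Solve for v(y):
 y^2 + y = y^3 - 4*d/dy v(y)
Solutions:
 v(y) = C1 + y^4/16 - y^3/12 - y^2/8


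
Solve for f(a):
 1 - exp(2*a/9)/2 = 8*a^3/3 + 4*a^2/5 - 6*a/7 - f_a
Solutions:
 f(a) = C1 + 2*a^4/3 + 4*a^3/15 - 3*a^2/7 - a + 9*exp(2*a/9)/4


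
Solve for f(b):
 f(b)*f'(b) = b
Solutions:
 f(b) = -sqrt(C1 + b^2)
 f(b) = sqrt(C1 + b^2)


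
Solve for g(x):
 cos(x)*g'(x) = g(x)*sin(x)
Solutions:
 g(x) = C1/cos(x)


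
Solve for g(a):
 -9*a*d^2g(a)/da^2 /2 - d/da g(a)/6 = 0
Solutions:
 g(a) = C1 + C2*a^(26/27)


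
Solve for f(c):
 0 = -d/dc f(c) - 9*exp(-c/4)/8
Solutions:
 f(c) = C1 + 9*exp(-c/4)/2


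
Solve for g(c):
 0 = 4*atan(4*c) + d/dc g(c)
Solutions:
 g(c) = C1 - 4*c*atan(4*c) + log(16*c^2 + 1)/2


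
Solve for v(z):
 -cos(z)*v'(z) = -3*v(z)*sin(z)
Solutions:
 v(z) = C1/cos(z)^3


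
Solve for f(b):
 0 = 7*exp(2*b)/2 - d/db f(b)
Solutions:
 f(b) = C1 + 7*exp(2*b)/4


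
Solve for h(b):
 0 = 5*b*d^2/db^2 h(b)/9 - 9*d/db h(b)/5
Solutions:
 h(b) = C1 + C2*b^(106/25)


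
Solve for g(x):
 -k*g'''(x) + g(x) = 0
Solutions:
 g(x) = C1*exp(x*(1/k)^(1/3)) + C2*exp(x*(-1 + sqrt(3)*I)*(1/k)^(1/3)/2) + C3*exp(-x*(1 + sqrt(3)*I)*(1/k)^(1/3)/2)


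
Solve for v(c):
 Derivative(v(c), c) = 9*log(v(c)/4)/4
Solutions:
 4*Integral(1/(-log(_y) + 2*log(2)), (_y, v(c)))/9 = C1 - c


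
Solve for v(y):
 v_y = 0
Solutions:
 v(y) = C1


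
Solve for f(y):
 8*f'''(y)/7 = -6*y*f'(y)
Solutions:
 f(y) = C1 + Integral(C2*airyai(-42^(1/3)*y/2) + C3*airybi(-42^(1/3)*y/2), y)


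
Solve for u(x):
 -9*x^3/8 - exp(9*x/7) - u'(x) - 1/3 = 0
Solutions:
 u(x) = C1 - 9*x^4/32 - x/3 - 7*exp(9*x/7)/9


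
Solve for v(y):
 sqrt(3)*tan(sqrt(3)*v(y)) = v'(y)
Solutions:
 v(y) = sqrt(3)*(pi - asin(C1*exp(3*y)))/3
 v(y) = sqrt(3)*asin(C1*exp(3*y))/3


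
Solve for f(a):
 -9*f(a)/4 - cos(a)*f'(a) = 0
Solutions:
 f(a) = C1*(sin(a) - 1)^(9/8)/(sin(a) + 1)^(9/8)


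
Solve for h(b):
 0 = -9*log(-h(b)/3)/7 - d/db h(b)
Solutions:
 7*Integral(1/(log(-_y) - log(3)), (_y, h(b)))/9 = C1 - b


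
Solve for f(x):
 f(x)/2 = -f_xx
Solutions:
 f(x) = C1*sin(sqrt(2)*x/2) + C2*cos(sqrt(2)*x/2)


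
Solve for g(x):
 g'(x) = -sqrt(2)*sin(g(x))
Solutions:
 g(x) = -acos((-C1 - exp(2*sqrt(2)*x))/(C1 - exp(2*sqrt(2)*x))) + 2*pi
 g(x) = acos((-C1 - exp(2*sqrt(2)*x))/(C1 - exp(2*sqrt(2)*x)))


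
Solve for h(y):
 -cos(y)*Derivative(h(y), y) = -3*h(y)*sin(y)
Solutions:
 h(y) = C1/cos(y)^3


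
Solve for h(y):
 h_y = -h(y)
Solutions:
 h(y) = C1*exp(-y)


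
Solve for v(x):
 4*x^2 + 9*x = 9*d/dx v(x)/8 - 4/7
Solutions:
 v(x) = C1 + 32*x^3/27 + 4*x^2 + 32*x/63


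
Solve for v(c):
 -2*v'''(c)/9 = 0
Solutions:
 v(c) = C1 + C2*c + C3*c^2


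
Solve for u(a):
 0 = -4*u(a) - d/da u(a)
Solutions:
 u(a) = C1*exp(-4*a)


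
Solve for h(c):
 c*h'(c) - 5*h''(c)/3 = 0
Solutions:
 h(c) = C1 + C2*erfi(sqrt(30)*c/10)


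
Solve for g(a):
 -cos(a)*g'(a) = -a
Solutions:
 g(a) = C1 + Integral(a/cos(a), a)


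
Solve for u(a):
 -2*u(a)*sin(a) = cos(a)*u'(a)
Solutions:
 u(a) = C1*cos(a)^2


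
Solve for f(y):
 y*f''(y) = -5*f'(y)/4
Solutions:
 f(y) = C1 + C2/y^(1/4)


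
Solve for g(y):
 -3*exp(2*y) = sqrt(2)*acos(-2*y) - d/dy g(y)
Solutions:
 g(y) = C1 + sqrt(2)*(y*acos(-2*y) + sqrt(1 - 4*y^2)/2) + 3*exp(2*y)/2


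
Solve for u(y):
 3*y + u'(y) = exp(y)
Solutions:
 u(y) = C1 - 3*y^2/2 + exp(y)


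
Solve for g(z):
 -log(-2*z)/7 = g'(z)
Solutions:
 g(z) = C1 - z*log(-z)/7 + z*(1 - log(2))/7


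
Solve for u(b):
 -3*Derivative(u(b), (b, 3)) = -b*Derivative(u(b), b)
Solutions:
 u(b) = C1 + Integral(C2*airyai(3^(2/3)*b/3) + C3*airybi(3^(2/3)*b/3), b)


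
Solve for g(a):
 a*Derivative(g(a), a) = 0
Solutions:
 g(a) = C1


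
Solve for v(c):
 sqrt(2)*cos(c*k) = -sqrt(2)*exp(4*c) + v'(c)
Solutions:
 v(c) = C1 + sqrt(2)*exp(4*c)/4 + sqrt(2)*sin(c*k)/k


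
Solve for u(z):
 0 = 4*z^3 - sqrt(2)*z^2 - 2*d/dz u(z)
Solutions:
 u(z) = C1 + z^4/2 - sqrt(2)*z^3/6


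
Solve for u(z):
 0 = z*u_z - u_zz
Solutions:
 u(z) = C1 + C2*erfi(sqrt(2)*z/2)


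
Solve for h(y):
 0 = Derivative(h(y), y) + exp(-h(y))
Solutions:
 h(y) = log(C1 - y)


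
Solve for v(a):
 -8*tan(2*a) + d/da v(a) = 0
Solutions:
 v(a) = C1 - 4*log(cos(2*a))


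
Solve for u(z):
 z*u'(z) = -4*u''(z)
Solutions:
 u(z) = C1 + C2*erf(sqrt(2)*z/4)


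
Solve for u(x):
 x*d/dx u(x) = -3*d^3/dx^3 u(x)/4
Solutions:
 u(x) = C1 + Integral(C2*airyai(-6^(2/3)*x/3) + C3*airybi(-6^(2/3)*x/3), x)


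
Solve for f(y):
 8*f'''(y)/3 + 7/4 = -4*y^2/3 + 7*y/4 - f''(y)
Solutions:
 f(y) = C1 + C2*y + C3*exp(-3*y/8) - y^4/9 + 319*y^3/216 - 2741*y^2/216


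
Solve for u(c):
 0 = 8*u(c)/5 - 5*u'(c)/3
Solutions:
 u(c) = C1*exp(24*c/25)


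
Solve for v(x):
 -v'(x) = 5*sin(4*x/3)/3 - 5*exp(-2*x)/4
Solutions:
 v(x) = C1 + 5*cos(4*x/3)/4 - 5*exp(-2*x)/8


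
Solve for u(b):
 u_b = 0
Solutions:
 u(b) = C1


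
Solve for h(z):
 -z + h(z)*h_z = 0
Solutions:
 h(z) = -sqrt(C1 + z^2)
 h(z) = sqrt(C1 + z^2)


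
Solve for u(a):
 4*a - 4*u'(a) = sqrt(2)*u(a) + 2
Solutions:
 u(a) = C1*exp(-sqrt(2)*a/4) + 2*sqrt(2)*a - 8 - sqrt(2)


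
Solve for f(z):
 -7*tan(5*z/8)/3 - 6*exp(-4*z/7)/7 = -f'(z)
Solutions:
 f(z) = C1 + 28*log(tan(5*z/8)^2 + 1)/15 - 3*exp(-4*z/7)/2


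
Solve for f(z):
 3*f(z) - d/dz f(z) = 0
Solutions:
 f(z) = C1*exp(3*z)


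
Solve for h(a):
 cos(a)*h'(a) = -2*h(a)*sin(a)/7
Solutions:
 h(a) = C1*cos(a)^(2/7)


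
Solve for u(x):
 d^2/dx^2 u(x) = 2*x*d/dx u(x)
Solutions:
 u(x) = C1 + C2*erfi(x)


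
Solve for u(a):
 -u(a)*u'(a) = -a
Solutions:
 u(a) = -sqrt(C1 + a^2)
 u(a) = sqrt(C1 + a^2)


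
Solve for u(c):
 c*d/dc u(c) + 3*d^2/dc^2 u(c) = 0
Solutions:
 u(c) = C1 + C2*erf(sqrt(6)*c/6)


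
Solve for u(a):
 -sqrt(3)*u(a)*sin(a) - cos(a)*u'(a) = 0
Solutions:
 u(a) = C1*cos(a)^(sqrt(3))


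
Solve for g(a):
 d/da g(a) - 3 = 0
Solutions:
 g(a) = C1 + 3*a


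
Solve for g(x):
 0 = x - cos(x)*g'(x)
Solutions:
 g(x) = C1 + Integral(x/cos(x), x)


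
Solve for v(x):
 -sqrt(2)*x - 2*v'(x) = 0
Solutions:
 v(x) = C1 - sqrt(2)*x^2/4


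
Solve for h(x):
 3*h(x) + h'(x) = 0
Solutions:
 h(x) = C1*exp(-3*x)


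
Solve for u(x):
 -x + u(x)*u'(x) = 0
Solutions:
 u(x) = -sqrt(C1 + x^2)
 u(x) = sqrt(C1 + x^2)


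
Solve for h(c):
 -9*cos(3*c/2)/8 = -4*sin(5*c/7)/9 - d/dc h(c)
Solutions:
 h(c) = C1 + 3*sin(3*c/2)/4 + 28*cos(5*c/7)/45


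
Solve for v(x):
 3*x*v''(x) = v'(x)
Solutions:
 v(x) = C1 + C2*x^(4/3)


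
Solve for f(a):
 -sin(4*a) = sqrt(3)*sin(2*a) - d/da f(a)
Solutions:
 f(a) = C1 - sqrt(3)*cos(2*a)/2 - cos(4*a)/4


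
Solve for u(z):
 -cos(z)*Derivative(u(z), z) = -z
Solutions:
 u(z) = C1 + Integral(z/cos(z), z)


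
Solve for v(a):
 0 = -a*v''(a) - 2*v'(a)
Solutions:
 v(a) = C1 + C2/a


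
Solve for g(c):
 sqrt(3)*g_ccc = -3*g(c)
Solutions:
 g(c) = C3*exp(-3^(1/6)*c) + (C1*sin(3^(2/3)*c/2) + C2*cos(3^(2/3)*c/2))*exp(3^(1/6)*c/2)


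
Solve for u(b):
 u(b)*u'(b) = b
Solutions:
 u(b) = -sqrt(C1 + b^2)
 u(b) = sqrt(C1 + b^2)


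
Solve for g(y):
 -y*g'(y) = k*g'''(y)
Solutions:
 g(y) = C1 + Integral(C2*airyai(y*(-1/k)^(1/3)) + C3*airybi(y*(-1/k)^(1/3)), y)


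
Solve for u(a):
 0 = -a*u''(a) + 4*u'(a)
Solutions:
 u(a) = C1 + C2*a^5


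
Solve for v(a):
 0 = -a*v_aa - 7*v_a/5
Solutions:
 v(a) = C1 + C2/a^(2/5)


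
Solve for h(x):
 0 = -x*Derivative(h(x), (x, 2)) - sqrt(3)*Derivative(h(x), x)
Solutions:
 h(x) = C1 + C2*x^(1 - sqrt(3))


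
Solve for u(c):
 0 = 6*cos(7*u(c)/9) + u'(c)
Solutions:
 6*c - 9*log(sin(7*u(c)/9) - 1)/14 + 9*log(sin(7*u(c)/9) + 1)/14 = C1


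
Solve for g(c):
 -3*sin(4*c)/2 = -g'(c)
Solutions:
 g(c) = C1 - 3*cos(4*c)/8


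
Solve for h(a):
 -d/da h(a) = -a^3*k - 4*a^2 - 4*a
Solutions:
 h(a) = C1 + a^4*k/4 + 4*a^3/3 + 2*a^2


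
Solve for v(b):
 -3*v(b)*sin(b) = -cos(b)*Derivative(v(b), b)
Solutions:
 v(b) = C1/cos(b)^3


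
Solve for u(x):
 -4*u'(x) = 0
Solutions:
 u(x) = C1


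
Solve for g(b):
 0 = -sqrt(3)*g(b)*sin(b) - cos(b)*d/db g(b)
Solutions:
 g(b) = C1*cos(b)^(sqrt(3))


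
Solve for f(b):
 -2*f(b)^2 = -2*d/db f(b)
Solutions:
 f(b) = -1/(C1 + b)


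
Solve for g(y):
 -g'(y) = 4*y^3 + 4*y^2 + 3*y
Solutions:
 g(y) = C1 - y^4 - 4*y^3/3 - 3*y^2/2


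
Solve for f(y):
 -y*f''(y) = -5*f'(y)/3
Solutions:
 f(y) = C1 + C2*y^(8/3)


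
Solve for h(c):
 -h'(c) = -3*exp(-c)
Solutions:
 h(c) = C1 - 3*exp(-c)


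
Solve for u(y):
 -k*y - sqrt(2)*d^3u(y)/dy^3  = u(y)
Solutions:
 u(y) = C3*exp(-2^(5/6)*y/2) - k*y + (C1*sin(2^(5/6)*sqrt(3)*y/4) + C2*cos(2^(5/6)*sqrt(3)*y/4))*exp(2^(5/6)*y/4)


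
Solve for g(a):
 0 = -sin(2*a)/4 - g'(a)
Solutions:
 g(a) = C1 + cos(2*a)/8


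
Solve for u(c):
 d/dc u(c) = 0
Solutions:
 u(c) = C1


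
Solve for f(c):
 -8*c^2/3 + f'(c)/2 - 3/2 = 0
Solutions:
 f(c) = C1 + 16*c^3/9 + 3*c


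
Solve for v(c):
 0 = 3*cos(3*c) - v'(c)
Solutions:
 v(c) = C1 + sin(3*c)


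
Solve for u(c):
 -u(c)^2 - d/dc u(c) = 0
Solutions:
 u(c) = 1/(C1 + c)


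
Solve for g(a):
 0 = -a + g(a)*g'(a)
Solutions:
 g(a) = -sqrt(C1 + a^2)
 g(a) = sqrt(C1 + a^2)


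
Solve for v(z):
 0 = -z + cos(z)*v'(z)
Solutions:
 v(z) = C1 + Integral(z/cos(z), z)


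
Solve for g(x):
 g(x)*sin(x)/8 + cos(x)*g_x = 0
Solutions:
 g(x) = C1*cos(x)^(1/8)


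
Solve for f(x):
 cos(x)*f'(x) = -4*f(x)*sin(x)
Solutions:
 f(x) = C1*cos(x)^4


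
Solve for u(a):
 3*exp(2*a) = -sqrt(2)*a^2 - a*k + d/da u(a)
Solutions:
 u(a) = C1 + sqrt(2)*a^3/3 + a^2*k/2 + 3*exp(2*a)/2


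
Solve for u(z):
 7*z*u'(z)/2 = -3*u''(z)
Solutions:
 u(z) = C1 + C2*erf(sqrt(21)*z/6)


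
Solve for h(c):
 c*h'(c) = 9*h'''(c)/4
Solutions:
 h(c) = C1 + Integral(C2*airyai(2^(2/3)*3^(1/3)*c/3) + C3*airybi(2^(2/3)*3^(1/3)*c/3), c)


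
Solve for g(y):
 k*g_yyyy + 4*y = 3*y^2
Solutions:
 g(y) = C1 + C2*y + C3*y^2 + C4*y^3 + y^6/(120*k) - y^5/(30*k)


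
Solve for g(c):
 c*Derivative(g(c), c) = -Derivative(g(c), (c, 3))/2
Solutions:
 g(c) = C1 + Integral(C2*airyai(-2^(1/3)*c) + C3*airybi(-2^(1/3)*c), c)


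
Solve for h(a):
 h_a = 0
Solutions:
 h(a) = C1


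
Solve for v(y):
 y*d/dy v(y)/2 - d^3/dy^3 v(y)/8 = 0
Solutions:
 v(y) = C1 + Integral(C2*airyai(2^(2/3)*y) + C3*airybi(2^(2/3)*y), y)


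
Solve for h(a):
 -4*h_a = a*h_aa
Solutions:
 h(a) = C1 + C2/a^3


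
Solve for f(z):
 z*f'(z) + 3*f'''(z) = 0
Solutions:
 f(z) = C1 + Integral(C2*airyai(-3^(2/3)*z/3) + C3*airybi(-3^(2/3)*z/3), z)


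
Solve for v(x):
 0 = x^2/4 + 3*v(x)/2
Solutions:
 v(x) = -x^2/6


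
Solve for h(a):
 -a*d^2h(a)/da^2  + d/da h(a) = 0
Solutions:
 h(a) = C1 + C2*a^2


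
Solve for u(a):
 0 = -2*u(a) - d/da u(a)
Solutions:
 u(a) = C1*exp(-2*a)


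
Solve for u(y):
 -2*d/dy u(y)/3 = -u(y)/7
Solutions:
 u(y) = C1*exp(3*y/14)


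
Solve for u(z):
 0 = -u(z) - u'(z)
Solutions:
 u(z) = C1*exp(-z)


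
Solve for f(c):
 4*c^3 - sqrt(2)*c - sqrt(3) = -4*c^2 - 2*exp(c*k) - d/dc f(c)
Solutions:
 f(c) = C1 - c^4 - 4*c^3/3 + sqrt(2)*c^2/2 + sqrt(3)*c - 2*exp(c*k)/k


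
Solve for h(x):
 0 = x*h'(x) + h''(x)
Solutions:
 h(x) = C1 + C2*erf(sqrt(2)*x/2)


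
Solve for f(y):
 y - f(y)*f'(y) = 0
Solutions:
 f(y) = -sqrt(C1 + y^2)
 f(y) = sqrt(C1 + y^2)


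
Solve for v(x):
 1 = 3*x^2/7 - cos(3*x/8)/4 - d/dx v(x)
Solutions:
 v(x) = C1 + x^3/7 - x - 2*sin(3*x/8)/3


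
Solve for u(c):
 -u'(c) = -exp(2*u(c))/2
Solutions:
 u(c) = log(-sqrt(-1/(C1 + c)))
 u(c) = log(-1/(C1 + c))/2


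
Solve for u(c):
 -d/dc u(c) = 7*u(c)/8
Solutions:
 u(c) = C1*exp(-7*c/8)


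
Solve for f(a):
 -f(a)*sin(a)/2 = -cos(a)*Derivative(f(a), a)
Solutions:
 f(a) = C1/sqrt(cos(a))


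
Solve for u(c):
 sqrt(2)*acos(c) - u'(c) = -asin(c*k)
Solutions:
 u(c) = C1 + sqrt(2)*(c*acos(c) - sqrt(1 - c^2)) + Piecewise((c*asin(c*k) + sqrt(-c^2*k^2 + 1)/k, Ne(k, 0)), (0, True))


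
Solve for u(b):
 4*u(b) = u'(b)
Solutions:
 u(b) = C1*exp(4*b)


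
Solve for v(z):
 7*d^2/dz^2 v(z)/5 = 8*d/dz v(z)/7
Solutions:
 v(z) = C1 + C2*exp(40*z/49)


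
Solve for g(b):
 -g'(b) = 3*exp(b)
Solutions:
 g(b) = C1 - 3*exp(b)


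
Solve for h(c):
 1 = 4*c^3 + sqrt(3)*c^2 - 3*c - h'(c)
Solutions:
 h(c) = C1 + c^4 + sqrt(3)*c^3/3 - 3*c^2/2 - c


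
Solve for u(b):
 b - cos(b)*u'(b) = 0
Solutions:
 u(b) = C1 + Integral(b/cos(b), b)


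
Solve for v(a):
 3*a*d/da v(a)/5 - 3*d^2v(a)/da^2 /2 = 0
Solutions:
 v(a) = C1 + C2*erfi(sqrt(5)*a/5)


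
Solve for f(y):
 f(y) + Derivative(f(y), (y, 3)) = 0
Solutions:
 f(y) = C3*exp(-y) + (C1*sin(sqrt(3)*y/2) + C2*cos(sqrt(3)*y/2))*exp(y/2)


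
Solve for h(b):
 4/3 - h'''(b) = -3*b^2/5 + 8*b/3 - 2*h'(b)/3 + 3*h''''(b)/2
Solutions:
 h(b) = C1 + C2*exp(-b*(2*2^(2/3)/(9*sqrt(73) + 77)^(1/3) + 4 + 2^(1/3)*(9*sqrt(73) + 77)^(1/3))/18)*sin(2^(1/3)*sqrt(3)*b*(-(9*sqrt(73) + 77)^(1/3) + 2*2^(1/3)/(9*sqrt(73) + 77)^(1/3))/18) + C3*exp(-b*(2*2^(2/3)/(9*sqrt(73) + 77)^(1/3) + 4 + 2^(1/3)*(9*sqrt(73) + 77)^(1/3))/18)*cos(2^(1/3)*sqrt(3)*b*(-(9*sqrt(73) + 77)^(1/3) + 2*2^(1/3)/(9*sqrt(73) + 77)^(1/3))/18) + C4*exp(b*(-2 + 2*2^(2/3)/(9*sqrt(73) + 77)^(1/3) + 2^(1/3)*(9*sqrt(73) + 77)^(1/3))/9) - 3*b^3/10 + 2*b^2 - 47*b/10


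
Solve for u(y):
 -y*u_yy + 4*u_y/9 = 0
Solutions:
 u(y) = C1 + C2*y^(13/9)


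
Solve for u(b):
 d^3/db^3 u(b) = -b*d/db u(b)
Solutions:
 u(b) = C1 + Integral(C2*airyai(-b) + C3*airybi(-b), b)


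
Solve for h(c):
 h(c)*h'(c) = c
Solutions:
 h(c) = -sqrt(C1 + c^2)
 h(c) = sqrt(C1 + c^2)


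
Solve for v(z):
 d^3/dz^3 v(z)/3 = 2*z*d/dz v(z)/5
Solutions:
 v(z) = C1 + Integral(C2*airyai(5^(2/3)*6^(1/3)*z/5) + C3*airybi(5^(2/3)*6^(1/3)*z/5), z)


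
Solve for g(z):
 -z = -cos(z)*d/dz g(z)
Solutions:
 g(z) = C1 + Integral(z/cos(z), z)


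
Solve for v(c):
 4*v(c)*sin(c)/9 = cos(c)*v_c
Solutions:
 v(c) = C1/cos(c)^(4/9)


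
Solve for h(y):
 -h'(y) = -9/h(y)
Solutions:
 h(y) = -sqrt(C1 + 18*y)
 h(y) = sqrt(C1 + 18*y)


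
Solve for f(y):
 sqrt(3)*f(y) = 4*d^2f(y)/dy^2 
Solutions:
 f(y) = C1*exp(-3^(1/4)*y/2) + C2*exp(3^(1/4)*y/2)


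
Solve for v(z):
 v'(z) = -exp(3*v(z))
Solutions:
 v(z) = log((-3^(2/3) - 3*3^(1/6)*I)*(1/(C1 + z))^(1/3)/6)
 v(z) = log((-3^(2/3) + 3*3^(1/6)*I)*(1/(C1 + z))^(1/3)/6)
 v(z) = log(1/(C1 + 3*z))/3


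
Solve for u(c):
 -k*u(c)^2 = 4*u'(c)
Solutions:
 u(c) = 4/(C1 + c*k)


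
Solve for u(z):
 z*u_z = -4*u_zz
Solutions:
 u(z) = C1 + C2*erf(sqrt(2)*z/4)


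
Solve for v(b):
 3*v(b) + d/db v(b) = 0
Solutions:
 v(b) = C1*exp(-3*b)


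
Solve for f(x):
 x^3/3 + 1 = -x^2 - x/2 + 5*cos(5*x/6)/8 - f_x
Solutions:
 f(x) = C1 - x^4/12 - x^3/3 - x^2/4 - x + 3*sin(5*x/6)/4


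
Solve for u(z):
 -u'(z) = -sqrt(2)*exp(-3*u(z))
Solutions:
 u(z) = log(C1 + 3*sqrt(2)*z)/3
 u(z) = log((-3^(1/3) - 3^(5/6)*I)*(C1 + sqrt(2)*z)^(1/3)/2)
 u(z) = log((-3^(1/3) + 3^(5/6)*I)*(C1 + sqrt(2)*z)^(1/3)/2)


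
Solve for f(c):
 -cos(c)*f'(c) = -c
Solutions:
 f(c) = C1 + Integral(c/cos(c), c)


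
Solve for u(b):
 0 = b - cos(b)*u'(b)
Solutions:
 u(b) = C1 + Integral(b/cos(b), b)


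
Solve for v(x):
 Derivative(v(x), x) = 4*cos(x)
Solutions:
 v(x) = C1 + 4*sin(x)


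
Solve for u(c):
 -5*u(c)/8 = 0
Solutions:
 u(c) = 0


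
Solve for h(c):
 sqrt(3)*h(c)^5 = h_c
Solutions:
 h(c) = -(-1/(C1 + 4*sqrt(3)*c))^(1/4)
 h(c) = (-1/(C1 + 4*sqrt(3)*c))^(1/4)
 h(c) = -I*(-1/(C1 + 4*sqrt(3)*c))^(1/4)
 h(c) = I*(-1/(C1 + 4*sqrt(3)*c))^(1/4)


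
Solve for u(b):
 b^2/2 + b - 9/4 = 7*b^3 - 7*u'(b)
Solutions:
 u(b) = C1 + b^4/4 - b^3/42 - b^2/14 + 9*b/28


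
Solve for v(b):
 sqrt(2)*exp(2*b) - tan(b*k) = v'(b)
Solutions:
 v(b) = C1 - Piecewise((-log(cos(b*k))/k, Ne(k, 0)), (0, True)) + sqrt(2)*exp(2*b)/2


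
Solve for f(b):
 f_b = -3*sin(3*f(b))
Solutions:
 f(b) = -acos((-C1 - exp(18*b))/(C1 - exp(18*b)))/3 + 2*pi/3
 f(b) = acos((-C1 - exp(18*b))/(C1 - exp(18*b)))/3


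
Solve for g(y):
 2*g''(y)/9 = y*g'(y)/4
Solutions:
 g(y) = C1 + C2*erfi(3*y/4)


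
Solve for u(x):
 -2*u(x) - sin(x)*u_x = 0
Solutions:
 u(x) = C1*(cos(x) + 1)/(cos(x) - 1)


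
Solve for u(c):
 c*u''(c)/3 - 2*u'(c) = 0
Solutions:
 u(c) = C1 + C2*c^7


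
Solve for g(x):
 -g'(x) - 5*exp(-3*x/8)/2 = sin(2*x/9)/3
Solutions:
 g(x) = C1 + 3*cos(2*x/9)/2 + 20*exp(-3*x/8)/3


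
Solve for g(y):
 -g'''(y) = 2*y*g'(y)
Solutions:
 g(y) = C1 + Integral(C2*airyai(-2^(1/3)*y) + C3*airybi(-2^(1/3)*y), y)


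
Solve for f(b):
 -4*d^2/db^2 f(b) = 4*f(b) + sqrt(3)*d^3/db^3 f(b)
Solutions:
 f(b) = C1*exp(b*(-8*sqrt(3) + 8*2^(2/3)/(sqrt(435) + 113*sqrt(3)/9)^(1/3) + 3*2^(1/3)*(sqrt(435) + 113*sqrt(3)/9)^(1/3))/18)*sin(sqrt(3)*b*(-3*(2*sqrt(435) + 226*sqrt(3)/9)^(1/3) + 16/(2*sqrt(435) + 226*sqrt(3)/9)^(1/3))/18) + C2*exp(b*(-8*sqrt(3) + 8*2^(2/3)/(sqrt(435) + 113*sqrt(3)/9)^(1/3) + 3*2^(1/3)*(sqrt(435) + 113*sqrt(3)/9)^(1/3))/18)*cos(sqrt(3)*b*(-3*(2*sqrt(435) + 226*sqrt(3)/9)^(1/3) + 16/(2*sqrt(435) + 226*sqrt(3)/9)^(1/3))/18) + C3*exp(-b*(8*2^(2/3)/(sqrt(435) + 113*sqrt(3)/9)^(1/3) + 4*sqrt(3) + 3*2^(1/3)*(sqrt(435) + 113*sqrt(3)/9)^(1/3))/9)
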